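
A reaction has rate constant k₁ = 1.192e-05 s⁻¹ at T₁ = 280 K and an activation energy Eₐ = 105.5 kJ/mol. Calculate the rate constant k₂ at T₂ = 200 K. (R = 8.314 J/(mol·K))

1.598e-13 s⁻¹

Step 1: Use the two-temperature Arrhenius form: ln(k₂/k₁) = -Eₐ/R × (1/T₂ - 1/T₁)
Step 2: Convert Eₐ to J/mol: 105.5 kJ/mol = 105500 J/mol
Step 3: 1/T₂ - 1/T₁ = 1/200 - 1/280 = 1.428571e-03 K⁻¹
Step 4: ln(k₂/k₁) = -105500/8.314 × 1.428571e-03 = -18.12777
Step 5: k₂ = k₁ × exp(-18.12777) = 1.192e-05 × 1.34032e-08 = 1.598e-13 s⁻¹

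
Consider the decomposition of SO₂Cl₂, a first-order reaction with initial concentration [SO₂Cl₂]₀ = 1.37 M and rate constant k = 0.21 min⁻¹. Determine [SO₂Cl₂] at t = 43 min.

0.0001641 M

Step 1: For a first-order reaction: [SO₂Cl₂] = [SO₂Cl₂]₀ × e^(-kt)
Step 2: [SO₂Cl₂] = 1.37 × e^(-0.21 × 43)
Step 3: [SO₂Cl₂] = 1.37 × e^(-9.03)
Step 4: [SO₂Cl₂] = 1.37 × 0.000119762 = 0.0001641 M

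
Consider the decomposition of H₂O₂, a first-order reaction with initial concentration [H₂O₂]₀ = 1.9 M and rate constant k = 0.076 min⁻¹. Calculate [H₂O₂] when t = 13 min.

0.7074 M

Step 1: For a first-order reaction: [H₂O₂] = [H₂O₂]₀ × e^(-kt)
Step 2: [H₂O₂] = 1.9 × e^(-0.076 × 13)
Step 3: [H₂O₂] = 1.9 × e^(-0.988)
Step 4: [H₂O₂] = 1.9 × 0.372321 = 0.7074 M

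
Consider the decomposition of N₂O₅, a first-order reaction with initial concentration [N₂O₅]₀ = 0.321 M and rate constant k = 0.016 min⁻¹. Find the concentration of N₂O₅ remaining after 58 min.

0.1269 M

Step 1: For a first-order reaction: [N₂O₅] = [N₂O₅]₀ × e^(-kt)
Step 2: [N₂O₅] = 0.321 × e^(-0.016 × 58)
Step 3: [N₂O₅] = 0.321 × e^(-0.928)
Step 4: [N₂O₅] = 0.321 × 0.395344 = 0.1269 M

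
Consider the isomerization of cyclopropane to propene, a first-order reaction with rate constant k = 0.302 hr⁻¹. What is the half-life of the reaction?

2.295 hr

Step 1: For a first-order reaction, t₁/₂ = ln(2)/k
Step 2: t₁/₂ = ln(2)/0.302
Step 3: t₁/₂ = 0.6931/0.302 = 2.295 hr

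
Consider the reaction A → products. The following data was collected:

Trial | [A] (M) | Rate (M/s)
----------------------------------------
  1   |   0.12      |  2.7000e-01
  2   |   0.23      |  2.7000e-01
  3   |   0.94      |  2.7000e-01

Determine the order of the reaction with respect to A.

zeroth order (0)

Step 1: Compare trials - when concentration changes, rate stays constant.
Step 2: rate₂/rate₁ = 2.7000e-01/2.7000e-01 = 1
Step 3: [A]₂/[A]₁ = 0.23/0.12 = 1.917
Step 4: Since rate ratio ≈ (conc ratio)^0, the reaction is zeroth order.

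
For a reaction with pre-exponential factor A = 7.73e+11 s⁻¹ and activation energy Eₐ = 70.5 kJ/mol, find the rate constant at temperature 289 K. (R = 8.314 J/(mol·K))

1.40e-01 s⁻¹

Step 1: Use the Arrhenius equation: k = A × exp(-Eₐ/RT)
Step 2: Convert Eₐ to J/mol: 70.5 kJ/mol = 70500 J/mol
Step 3: Calculate the exponent: -Eₐ/(RT) = -70500/(8.314 × 289) = -29.34143
Step 4: k = 7.73e+11 × exp(-29.34143)
Step 5: k = 7.73e+11 × 1.80792e-13 = 1.3975e-01 s⁻¹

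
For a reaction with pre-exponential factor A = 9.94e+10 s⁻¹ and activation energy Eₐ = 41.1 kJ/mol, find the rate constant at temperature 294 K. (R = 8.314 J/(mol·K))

4.95e+03 s⁻¹

Step 1: Use the Arrhenius equation: k = A × exp(-Eₐ/RT)
Step 2: Convert Eₐ to J/mol: 41.1 kJ/mol = 41100 J/mol
Step 3: Calculate the exponent: -Eₐ/(RT) = -41100/(8.314 × 294) = -16.81452
Step 4: k = 9.94e+10 × exp(-16.81452)
Step 5: k = 9.94e+10 × 4.98364e-08 = 4.9537e+03 s⁻¹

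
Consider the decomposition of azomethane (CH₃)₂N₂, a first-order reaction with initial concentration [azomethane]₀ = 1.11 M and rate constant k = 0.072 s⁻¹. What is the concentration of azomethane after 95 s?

0.001188 M

Step 1: For a first-order reaction: [azomethane] = [azomethane]₀ × e^(-kt)
Step 2: [azomethane] = 1.11 × e^(-0.072 × 95)
Step 3: [azomethane] = 1.11 × e^(-6.84)
Step 4: [azomethane] = 1.11 × 0.0010701 = 0.001188 M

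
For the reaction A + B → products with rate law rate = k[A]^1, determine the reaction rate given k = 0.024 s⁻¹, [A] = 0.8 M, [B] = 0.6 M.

0.0192 M/s

Step 1: The rate law is rate = k[A]^1
Step 2: Note that the rate does not depend on [B] (zero order in B).
Step 3: rate = 0.024 × (0.8)^1 = 0.0192 M/s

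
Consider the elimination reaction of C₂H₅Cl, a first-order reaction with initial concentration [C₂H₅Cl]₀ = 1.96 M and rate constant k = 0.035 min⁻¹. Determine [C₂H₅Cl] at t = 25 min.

0.817 M

Step 1: For a first-order reaction: [C₂H₅Cl] = [C₂H₅Cl]₀ × e^(-kt)
Step 2: [C₂H₅Cl] = 1.96 × e^(-0.035 × 25)
Step 3: [C₂H₅Cl] = 1.96 × e^(-0.875)
Step 4: [C₂H₅Cl] = 1.96 × 0.416862 = 0.817 M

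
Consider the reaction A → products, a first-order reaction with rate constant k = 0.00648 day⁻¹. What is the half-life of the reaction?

107 day

Step 1: For a first-order reaction, t₁/₂ = ln(2)/k
Step 2: t₁/₂ = ln(2)/0.00648
Step 3: t₁/₂ = 0.6931/0.00648 = 107 day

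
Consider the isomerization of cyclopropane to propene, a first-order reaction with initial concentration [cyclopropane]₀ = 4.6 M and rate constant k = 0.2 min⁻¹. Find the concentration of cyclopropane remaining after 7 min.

1.134 M

Step 1: For a first-order reaction: [cyclopropane] = [cyclopropane]₀ × e^(-kt)
Step 2: [cyclopropane] = 4.6 × e^(-0.2 × 7)
Step 3: [cyclopropane] = 4.6 × e^(-1.4)
Step 4: [cyclopropane] = 4.6 × 0.246597 = 1.134 M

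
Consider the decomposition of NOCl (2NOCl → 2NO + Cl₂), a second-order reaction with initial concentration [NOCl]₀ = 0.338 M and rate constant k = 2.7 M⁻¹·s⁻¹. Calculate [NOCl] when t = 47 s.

0.007701 M

Step 1: For a second-order reaction: 1/[NOCl] = 1/[NOCl]₀ + kt
Step 2: 1/[NOCl] = 1/0.338 + 2.7 × 47
Step 3: 1/[NOCl] = 2.959 + 126.9 = 129.9
Step 4: [NOCl] = 1/129.9 = 0.007701 M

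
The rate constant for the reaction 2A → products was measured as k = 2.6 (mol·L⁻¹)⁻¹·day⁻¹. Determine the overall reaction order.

second order (2)

Step 1: The units of k for an nth-order reaction are (concentration)^(1-n)·(time)⁻¹.
Step 2: Here k has units (mol·L⁻¹)⁻¹·day⁻¹, so the concentration exponent is -1.
Step 3: 1 - n = -1 ⇒ n = 2. The reaction is second order.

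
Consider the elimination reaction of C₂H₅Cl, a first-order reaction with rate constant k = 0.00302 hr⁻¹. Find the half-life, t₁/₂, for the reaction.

229.5 hr

Step 1: For a first-order reaction, t₁/₂ = ln(2)/k
Step 2: t₁/₂ = ln(2)/0.00302
Step 3: t₁/₂ = 0.6931/0.00302 = 229.5 hr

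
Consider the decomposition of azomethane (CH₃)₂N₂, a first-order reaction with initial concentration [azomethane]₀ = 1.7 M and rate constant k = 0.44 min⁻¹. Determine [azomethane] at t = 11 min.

0.01344 M

Step 1: For a first-order reaction: [azomethane] = [azomethane]₀ × e^(-kt)
Step 2: [azomethane] = 1.7 × e^(-0.44 × 11)
Step 3: [azomethane] = 1.7 × e^(-4.84)
Step 4: [azomethane] = 1.7 × 0.00790705 = 0.01344 M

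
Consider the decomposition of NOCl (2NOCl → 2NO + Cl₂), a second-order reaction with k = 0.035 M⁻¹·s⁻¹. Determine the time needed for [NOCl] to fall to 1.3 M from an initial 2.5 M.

10.55 s

Step 1: For second-order: t = (1/[NOCl] - 1/[NOCl]₀)/k
Step 2: t = (1/1.3 - 1/2.5)/0.035
Step 3: t = (0.7692 - 0.4)/0.035
Step 4: t = 0.3692/0.035 = 10.55 s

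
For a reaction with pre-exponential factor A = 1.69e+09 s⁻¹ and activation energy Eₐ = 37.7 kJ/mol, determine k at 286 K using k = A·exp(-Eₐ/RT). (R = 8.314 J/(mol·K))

2.20e+02 s⁻¹

Step 1: Use the Arrhenius equation: k = A × exp(-Eₐ/RT)
Step 2: Convert Eₐ to J/mol: 37.7 kJ/mol = 37700 J/mol
Step 3: Calculate the exponent: -Eₐ/(RT) = -37700/(8.314 × 286) = -15.85497
Step 4: k = 1.69e+09 × exp(-15.85497)
Step 5: k = 1.69e+09 × 1.30099e-07 = 2.1987e+02 s⁻¹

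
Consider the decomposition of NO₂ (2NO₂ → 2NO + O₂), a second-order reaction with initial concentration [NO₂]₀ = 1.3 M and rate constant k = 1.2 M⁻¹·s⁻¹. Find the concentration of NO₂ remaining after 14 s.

0.05692 M

Step 1: For a second-order reaction: 1/[NO₂] = 1/[NO₂]₀ + kt
Step 2: 1/[NO₂] = 1/1.3 + 1.2 × 14
Step 3: 1/[NO₂] = 0.7692 + 16.8 = 17.57
Step 4: [NO₂] = 1/17.57 = 0.05692 M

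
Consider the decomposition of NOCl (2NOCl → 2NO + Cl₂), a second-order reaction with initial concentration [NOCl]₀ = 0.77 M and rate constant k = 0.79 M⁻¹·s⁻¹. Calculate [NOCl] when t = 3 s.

0.2726 M

Step 1: For a second-order reaction: 1/[NOCl] = 1/[NOCl]₀ + kt
Step 2: 1/[NOCl] = 1/0.77 + 0.79 × 3
Step 3: 1/[NOCl] = 1.299 + 2.37 = 3.669
Step 4: [NOCl] = 1/3.669 = 0.2726 M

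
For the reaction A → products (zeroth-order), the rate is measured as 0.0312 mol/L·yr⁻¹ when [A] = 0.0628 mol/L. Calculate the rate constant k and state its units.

0.0312 mol/L·yr⁻¹

Step 1: For a zeroth-order reaction, rate = k (independent of concentration).
Step 2: k = rate = 0.0312 mol/L·yr⁻¹.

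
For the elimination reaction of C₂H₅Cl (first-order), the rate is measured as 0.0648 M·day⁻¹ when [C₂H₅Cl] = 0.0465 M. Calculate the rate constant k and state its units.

1.394 day⁻¹

Step 1: rate = k[C₂H₅Cl]^1, so k = rate / [C₂H₅Cl]^1.
Step 2: k = 0.0648 / (0.0465)^1 = 0.0648 / 0.0465.
Step 3: k = 1.394 day⁻¹.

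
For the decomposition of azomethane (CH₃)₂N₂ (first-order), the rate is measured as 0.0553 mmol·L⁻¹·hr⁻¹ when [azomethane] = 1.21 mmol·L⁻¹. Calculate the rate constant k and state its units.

0.0457 hr⁻¹

Step 1: rate = k[azomethane]^1, so k = rate / [azomethane]^1.
Step 2: k = 0.0553 / (1.21)^1 = 0.0553 / 1.21.
Step 3: k = 0.0457 hr⁻¹.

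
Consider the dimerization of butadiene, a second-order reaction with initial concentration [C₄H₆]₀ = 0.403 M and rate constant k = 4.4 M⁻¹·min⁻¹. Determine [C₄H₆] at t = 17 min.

0.01294 M

Step 1: For a second-order reaction: 1/[C₄H₆] = 1/[C₄H₆]₀ + kt
Step 2: 1/[C₄H₆] = 1/0.403 + 4.4 × 17
Step 3: 1/[C₄H₆] = 2.481 + 74.8 = 77.28
Step 4: [C₄H₆] = 1/77.28 = 0.01294 M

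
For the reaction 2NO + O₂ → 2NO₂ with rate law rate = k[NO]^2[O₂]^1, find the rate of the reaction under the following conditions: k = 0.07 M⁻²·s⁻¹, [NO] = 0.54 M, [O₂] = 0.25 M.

0.005103 M/s

Step 1: The rate law is rate = k[NO]^2[O₂]^1
Step 2: Substitute: rate = 0.07 × (0.54)^2 × (0.25)^1
Step 3: rate = 0.07 × 0.2916 × 0.25 = 0.005103 M/s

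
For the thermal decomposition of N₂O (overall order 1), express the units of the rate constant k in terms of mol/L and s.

s⁻¹

Step 1: For overall order n, rate = k × (concentration)^n.
Step 2: Rate has units mol/L·s⁻¹; concentration term has units (mol/L)^1.
Step 3: k = rate / (concentration)^n, so units of k = (mol/L)^(1-1)·s⁻¹ = s⁻¹.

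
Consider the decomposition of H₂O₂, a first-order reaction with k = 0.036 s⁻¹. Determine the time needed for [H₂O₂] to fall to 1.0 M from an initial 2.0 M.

19.25 s

Step 1: For first-order: t = ln([H₂O₂]₀/[H₂O₂])/k
Step 2: t = ln(2.0/1.0)/0.036
Step 3: t = ln(2)/0.036
Step 4: t = 0.6931/0.036 = 19.25 s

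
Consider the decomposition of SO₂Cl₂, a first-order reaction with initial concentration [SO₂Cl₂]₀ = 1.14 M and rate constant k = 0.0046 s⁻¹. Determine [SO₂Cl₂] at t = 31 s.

0.9885 M

Step 1: For a first-order reaction: [SO₂Cl₂] = [SO₂Cl₂]₀ × e^(-kt)
Step 2: [SO₂Cl₂] = 1.14 × e^(-0.0046 × 31)
Step 3: [SO₂Cl₂] = 1.14 × e^(-0.1426)
Step 4: [SO₂Cl₂] = 1.14 × 0.867101 = 0.9885 M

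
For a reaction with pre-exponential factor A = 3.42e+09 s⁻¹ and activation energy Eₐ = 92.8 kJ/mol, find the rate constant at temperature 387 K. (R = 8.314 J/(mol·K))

1.02e-03 s⁻¹

Step 1: Use the Arrhenius equation: k = A × exp(-Eₐ/RT)
Step 2: Convert Eₐ to J/mol: 92.8 kJ/mol = 92800 J/mol
Step 3: Calculate the exponent: -Eₐ/(RT) = -92800/(8.314 × 387) = -28.84211
Step 4: k = 3.42e+09 × exp(-28.84211)
Step 5: k = 3.42e+09 × 2.97873e-13 = 1.0187e-03 s⁻¹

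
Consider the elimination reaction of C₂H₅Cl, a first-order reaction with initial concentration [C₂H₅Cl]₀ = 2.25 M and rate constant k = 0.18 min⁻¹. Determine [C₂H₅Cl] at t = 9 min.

0.4453 M

Step 1: For a first-order reaction: [C₂H₅Cl] = [C₂H₅Cl]₀ × e^(-kt)
Step 2: [C₂H₅Cl] = 2.25 × e^(-0.18 × 9)
Step 3: [C₂H₅Cl] = 2.25 × e^(-1.62)
Step 4: [C₂H₅Cl] = 2.25 × 0.197899 = 0.4453 M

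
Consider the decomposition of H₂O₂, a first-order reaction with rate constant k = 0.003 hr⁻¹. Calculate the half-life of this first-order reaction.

231 hr

Step 1: For a first-order reaction, t₁/₂ = ln(2)/k
Step 2: t₁/₂ = ln(2)/0.003
Step 3: t₁/₂ = 0.6931/0.003 = 231 hr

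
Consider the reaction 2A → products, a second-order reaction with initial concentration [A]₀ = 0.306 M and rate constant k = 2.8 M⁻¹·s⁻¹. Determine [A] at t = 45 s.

0.007736 M

Step 1: For a second-order reaction: 1/[A] = 1/[A]₀ + kt
Step 2: 1/[A] = 1/0.306 + 2.8 × 45
Step 3: 1/[A] = 3.268 + 126 = 129.3
Step 4: [A] = 1/129.3 = 0.007736 M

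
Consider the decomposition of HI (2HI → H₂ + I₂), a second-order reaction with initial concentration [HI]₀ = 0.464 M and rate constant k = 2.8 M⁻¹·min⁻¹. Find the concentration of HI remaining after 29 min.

0.012 M

Step 1: For a second-order reaction: 1/[HI] = 1/[HI]₀ + kt
Step 2: 1/[HI] = 1/0.464 + 2.8 × 29
Step 3: 1/[HI] = 2.155 + 81.2 = 83.36
Step 4: [HI] = 1/83.36 = 0.012 M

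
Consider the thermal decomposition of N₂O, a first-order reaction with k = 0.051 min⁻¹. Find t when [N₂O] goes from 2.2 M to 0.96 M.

16.26 min

Step 1: For first-order: t = ln([N₂O]₀/[N₂O])/k
Step 2: t = ln(2.2/0.96)/0.051
Step 3: t = ln(2.292)/0.051
Step 4: t = 0.8293/0.051 = 16.26 min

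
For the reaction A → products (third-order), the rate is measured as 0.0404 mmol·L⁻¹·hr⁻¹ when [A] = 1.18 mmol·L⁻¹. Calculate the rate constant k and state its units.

0.02459 (mmol·L⁻¹)⁻²·hr⁻¹

Step 1: rate = k[A]^3, so k = rate / [A]^3.
Step 2: k = 0.0404 / (1.18)^3 = 0.0404 / 1.643.
Step 3: k = 0.02459 (mmol·L⁻¹)⁻²·hr⁻¹.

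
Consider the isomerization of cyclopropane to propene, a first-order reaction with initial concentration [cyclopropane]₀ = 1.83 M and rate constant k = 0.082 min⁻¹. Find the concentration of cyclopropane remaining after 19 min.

0.3853 M

Step 1: For a first-order reaction: [cyclopropane] = [cyclopropane]₀ × e^(-kt)
Step 2: [cyclopropane] = 1.83 × e^(-0.082 × 19)
Step 3: [cyclopropane] = 1.83 × e^(-1.558)
Step 4: [cyclopropane] = 1.83 × 0.210557 = 0.3853 M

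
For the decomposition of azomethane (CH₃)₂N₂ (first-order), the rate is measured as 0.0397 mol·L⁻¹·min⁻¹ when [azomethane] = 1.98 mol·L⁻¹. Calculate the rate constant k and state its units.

0.02005 min⁻¹

Step 1: rate = k[azomethane]^1, so k = rate / [azomethane]^1.
Step 2: k = 0.0397 / (1.98)^1 = 0.0397 / 1.98.
Step 3: k = 0.02005 min⁻¹.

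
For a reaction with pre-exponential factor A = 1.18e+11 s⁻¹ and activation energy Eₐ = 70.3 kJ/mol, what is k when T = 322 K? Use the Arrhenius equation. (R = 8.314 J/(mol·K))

4.65e-01 s⁻¹

Step 1: Use the Arrhenius equation: k = A × exp(-Eₐ/RT)
Step 2: Convert Eₐ to J/mol: 70.3 kJ/mol = 70300 J/mol
Step 3: Calculate the exponent: -Eₐ/(RT) = -70300/(8.314 × 322) = -26.25968
Step 4: k = 1.18e+11 × exp(-26.25968)
Step 5: k = 1.18e+11 × 3.94063e-12 = 4.6499e-01 s⁻¹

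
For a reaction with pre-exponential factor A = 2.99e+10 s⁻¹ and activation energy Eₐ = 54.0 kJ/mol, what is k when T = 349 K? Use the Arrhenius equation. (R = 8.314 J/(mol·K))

2.47e+02 s⁻¹

Step 1: Use the Arrhenius equation: k = A × exp(-Eₐ/RT)
Step 2: Convert Eₐ to J/mol: 54.0 kJ/mol = 54000 J/mol
Step 3: Calculate the exponent: -Eₐ/(RT) = -54000/(8.314 × 349) = -18.61051
Step 4: k = 2.99e+10 × exp(-18.61051)
Step 5: k = 2.99e+10 × 8.27100e-09 = 2.4730e+02 s⁻¹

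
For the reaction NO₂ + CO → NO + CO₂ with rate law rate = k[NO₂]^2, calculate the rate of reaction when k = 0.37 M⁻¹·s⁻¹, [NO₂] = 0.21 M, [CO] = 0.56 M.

0.01632 M/s

Step 1: The rate law is rate = k[NO₂]^2
Step 2: Note that the rate does not depend on [CO] (zero order in CO).
Step 3: rate = 0.37 × (0.21)^2 = 0.016317 M/s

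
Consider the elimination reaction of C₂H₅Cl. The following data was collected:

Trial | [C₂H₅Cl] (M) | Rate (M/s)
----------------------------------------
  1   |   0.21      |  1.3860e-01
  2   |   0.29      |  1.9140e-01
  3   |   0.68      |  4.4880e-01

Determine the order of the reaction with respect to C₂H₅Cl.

first order (1)

Step 1: Compare trials to find order n where rate₂/rate₁ = ([C₂H₅Cl]₂/[C₂H₅Cl]₁)^n
Step 2: rate₂/rate₁ = 1.9140e-01/1.3860e-01 = 1.381
Step 3: [C₂H₅Cl]₂/[C₂H₅Cl]₁ = 0.29/0.21 = 1.381
Step 4: n = ln(1.381)/ln(1.381) = 1.00 ≈ 1
Step 5: The reaction is first order in C₂H₅Cl.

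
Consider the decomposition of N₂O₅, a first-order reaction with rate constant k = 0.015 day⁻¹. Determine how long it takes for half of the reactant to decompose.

46.21 day

Step 1: For a first-order reaction, t₁/₂ = ln(2)/k
Step 2: t₁/₂ = ln(2)/0.015
Step 3: t₁/₂ = 0.6931/0.015 = 46.21 day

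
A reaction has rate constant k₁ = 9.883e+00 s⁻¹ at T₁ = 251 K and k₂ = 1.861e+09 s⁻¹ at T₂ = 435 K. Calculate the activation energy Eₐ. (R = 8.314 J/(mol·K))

94.0 kJ/mol

Step 1: Use the two-temperature Arrhenius form: ln(k₂/k₁) = -Eₐ/R × (1/T₂ - 1/T₁)
Step 2: ln(k₂/k₁) = ln(1.861e+09/9.883e+00) = ln(1.88303e+08) = 19.0536
Step 3: 1/T₂ - 1/T₁ = 1/435 - 1/251 = -1.685213e-03 K⁻¹
Step 4: Eₐ = -R × ln(k₂/k₁) / (1/T₂ - 1/T₁) = -8.314 × 19.0536 / -1.685213e-03
Step 5: Eₐ = 9.4001e+04 J/mol = 94.0 kJ/mol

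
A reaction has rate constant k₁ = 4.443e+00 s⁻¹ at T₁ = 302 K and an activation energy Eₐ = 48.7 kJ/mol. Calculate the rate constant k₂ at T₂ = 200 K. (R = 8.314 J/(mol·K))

2.247e-04 s⁻¹

Step 1: Use the two-temperature Arrhenius form: ln(k₂/k₁) = -Eₐ/R × (1/T₂ - 1/T₁)
Step 2: Convert Eₐ to J/mol: 48.7 kJ/mol = 48700 J/mol
Step 3: 1/T₂ - 1/T₁ = 1/200 - 1/302 = 1.688742e-03 K⁻¹
Step 4: ln(k₂/k₁) = -48700/8.314 × 1.688742e-03 = -9.89196
Step 5: k₂ = k₁ × exp(-9.89196) = 4.443e+00 × 5.05797e-05 = 2.247e-04 s⁻¹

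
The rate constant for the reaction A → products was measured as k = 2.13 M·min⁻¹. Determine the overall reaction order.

zeroth order (0)

Step 1: The units of k for an nth-order reaction are (concentration)^(1-n)·(time)⁻¹.
Step 2: Here k has units M·min⁻¹, so the concentration exponent is 1.
Step 3: 1 - n = 1 ⇒ n = 0. The reaction is zeroth order.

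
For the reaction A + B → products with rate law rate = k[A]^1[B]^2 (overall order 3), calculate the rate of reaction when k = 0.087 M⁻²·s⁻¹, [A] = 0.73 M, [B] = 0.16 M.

0.001626 M/s

Step 1: The rate law is rate = k[A]^1[B]^2, overall order = 1+2 = 3
Step 2: Substitute values: rate = 0.087 × (0.73)^1 × (0.16)^2
Step 3: rate = 0.087 × 0.73 × 0.0256 = 0.00162586 M/s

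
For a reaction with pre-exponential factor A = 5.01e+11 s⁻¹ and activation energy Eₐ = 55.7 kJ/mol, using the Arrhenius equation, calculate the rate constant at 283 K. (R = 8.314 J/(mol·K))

2.62e+01 s⁻¹

Step 1: Use the Arrhenius equation: k = A × exp(-Eₐ/RT)
Step 2: Convert Eₐ to J/mol: 55.7 kJ/mol = 55700 J/mol
Step 3: Calculate the exponent: -Eₐ/(RT) = -55700/(8.314 × 283) = -23.67330
Step 4: k = 5.01e+11 × exp(-23.67330)
Step 5: k = 5.01e+11 × 5.23379e-11 = 2.6221e+01 s⁻¹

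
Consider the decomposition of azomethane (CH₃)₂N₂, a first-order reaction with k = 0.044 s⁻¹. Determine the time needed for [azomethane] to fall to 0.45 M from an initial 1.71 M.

30.34 s

Step 1: For first-order: t = ln([azomethane]₀/[azomethane])/k
Step 2: t = ln(1.71/0.45)/0.044
Step 3: t = ln(3.8)/0.044
Step 4: t = 1.335/0.044 = 30.34 s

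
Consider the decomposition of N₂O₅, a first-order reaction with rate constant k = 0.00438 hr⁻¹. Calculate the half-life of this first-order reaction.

158.3 hr

Step 1: For a first-order reaction, t₁/₂ = ln(2)/k
Step 2: t₁/₂ = ln(2)/0.00438
Step 3: t₁/₂ = 0.6931/0.00438 = 158.3 hr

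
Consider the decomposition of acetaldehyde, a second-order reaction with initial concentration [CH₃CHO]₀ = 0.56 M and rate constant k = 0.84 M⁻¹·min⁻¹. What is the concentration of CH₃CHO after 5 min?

0.1671 M

Step 1: For a second-order reaction: 1/[CH₃CHO] = 1/[CH₃CHO]₀ + kt
Step 2: 1/[CH₃CHO] = 1/0.56 + 0.84 × 5
Step 3: 1/[CH₃CHO] = 1.786 + 4.2 = 5.986
Step 4: [CH₃CHO] = 1/5.986 = 0.1671 M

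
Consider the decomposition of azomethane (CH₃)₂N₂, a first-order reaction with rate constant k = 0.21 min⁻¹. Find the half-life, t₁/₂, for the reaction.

3.301 min

Step 1: For a first-order reaction, t₁/₂ = ln(2)/k
Step 2: t₁/₂ = ln(2)/0.21
Step 3: t₁/₂ = 0.6931/0.21 = 3.301 min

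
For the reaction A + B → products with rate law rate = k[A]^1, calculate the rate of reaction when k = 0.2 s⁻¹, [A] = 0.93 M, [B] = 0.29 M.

0.186 M/s

Step 1: The rate law is rate = k[A]^1
Step 2: Note that the rate does not depend on [B] (zero order in B).
Step 3: rate = 0.2 × (0.93)^1 = 0.186 M/s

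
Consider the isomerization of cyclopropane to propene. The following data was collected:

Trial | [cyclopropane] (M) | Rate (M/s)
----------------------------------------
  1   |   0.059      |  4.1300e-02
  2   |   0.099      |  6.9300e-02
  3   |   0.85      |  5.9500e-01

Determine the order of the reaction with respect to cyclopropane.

first order (1)

Step 1: Compare trials to find order n where rate₂/rate₁ = ([cyclopropane]₂/[cyclopropane]₁)^n
Step 2: rate₂/rate₁ = 6.9300e-02/4.1300e-02 = 1.678
Step 3: [cyclopropane]₂/[cyclopropane]₁ = 0.099/0.059 = 1.678
Step 4: n = ln(1.678)/ln(1.678) = 1.00 ≈ 1
Step 5: The reaction is first order in cyclopropane.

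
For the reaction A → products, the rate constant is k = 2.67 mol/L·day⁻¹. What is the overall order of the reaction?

zeroth order (0)

Step 1: The units of k for an nth-order reaction are (concentration)^(1-n)·(time)⁻¹.
Step 2: Here k has units mol/L·day⁻¹, so the concentration exponent is 1.
Step 3: 1 - n = 1 ⇒ n = 0. The reaction is zeroth order.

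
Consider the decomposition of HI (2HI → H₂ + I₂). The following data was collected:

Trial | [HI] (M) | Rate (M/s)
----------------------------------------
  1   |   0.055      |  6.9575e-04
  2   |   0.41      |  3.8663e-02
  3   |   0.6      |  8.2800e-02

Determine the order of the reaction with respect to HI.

second order (2)

Step 1: Compare trials to find order n where rate₂/rate₁ = ([HI]₂/[HI]₁)^n
Step 2: rate₂/rate₁ = 3.8663e-02/6.9575e-04 = 55.57
Step 3: [HI]₂/[HI]₁ = 0.41/0.055 = 7.455
Step 4: n = ln(55.57)/ln(7.455) = 2.00 ≈ 2
Step 5: The reaction is second order in HI.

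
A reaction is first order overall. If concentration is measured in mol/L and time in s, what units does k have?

s⁻¹

Step 1: For overall order n, rate = k × (concentration)^n.
Step 2: Rate has units mol/L·s⁻¹; concentration term has units (mol/L)^1.
Step 3: k = rate / (concentration)^n, so units of k = (mol/L)^(1-1)·s⁻¹ = s⁻¹.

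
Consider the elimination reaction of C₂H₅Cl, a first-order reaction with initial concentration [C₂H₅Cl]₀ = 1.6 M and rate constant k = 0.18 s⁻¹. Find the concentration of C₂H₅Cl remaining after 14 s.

0.1287 M

Step 1: For a first-order reaction: [C₂H₅Cl] = [C₂H₅Cl]₀ × e^(-kt)
Step 2: [C₂H₅Cl] = 1.6 × e^(-0.18 × 14)
Step 3: [C₂H₅Cl] = 1.6 × e^(-2.52)
Step 4: [C₂H₅Cl] = 1.6 × 0.0804596 = 0.1287 M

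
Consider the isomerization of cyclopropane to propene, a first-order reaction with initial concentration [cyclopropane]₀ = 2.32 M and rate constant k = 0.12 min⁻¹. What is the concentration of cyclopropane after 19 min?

0.2373 M

Step 1: For a first-order reaction: [cyclopropane] = [cyclopropane]₀ × e^(-kt)
Step 2: [cyclopropane] = 2.32 × e^(-0.12 × 19)
Step 3: [cyclopropane] = 2.32 × e^(-2.28)
Step 4: [cyclopropane] = 2.32 × 0.102284 = 0.2373 M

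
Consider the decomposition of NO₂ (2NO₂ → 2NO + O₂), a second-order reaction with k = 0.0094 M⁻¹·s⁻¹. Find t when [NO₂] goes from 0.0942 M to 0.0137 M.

6636 s

Step 1: For second-order: t = (1/[NO₂] - 1/[NO₂]₀)/k
Step 2: t = (1/0.0137 - 1/0.0942)/0.0094
Step 3: t = (72.99 - 10.62)/0.0094
Step 4: t = 62.38/0.0094 = 6636 s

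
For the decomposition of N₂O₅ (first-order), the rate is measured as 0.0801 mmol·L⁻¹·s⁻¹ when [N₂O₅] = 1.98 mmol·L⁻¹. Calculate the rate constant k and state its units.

0.04045 s⁻¹

Step 1: rate = k[N₂O₅]^1, so k = rate / [N₂O₅]^1.
Step 2: k = 0.0801 / (1.98)^1 = 0.0801 / 1.98.
Step 3: k = 0.04045 s⁻¹.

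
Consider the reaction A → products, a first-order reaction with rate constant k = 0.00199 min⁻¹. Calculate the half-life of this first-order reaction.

348.3 min

Step 1: For a first-order reaction, t₁/₂ = ln(2)/k
Step 2: t₁/₂ = ln(2)/0.00199
Step 3: t₁/₂ = 0.6931/0.00199 = 348.3 min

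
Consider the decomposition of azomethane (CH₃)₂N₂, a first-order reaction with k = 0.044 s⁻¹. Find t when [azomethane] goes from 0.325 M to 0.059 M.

38.78 s

Step 1: For first-order: t = ln([azomethane]₀/[azomethane])/k
Step 2: t = ln(0.325/0.059)/0.044
Step 3: t = ln(5.508)/0.044
Step 4: t = 1.706/0.044 = 38.78 s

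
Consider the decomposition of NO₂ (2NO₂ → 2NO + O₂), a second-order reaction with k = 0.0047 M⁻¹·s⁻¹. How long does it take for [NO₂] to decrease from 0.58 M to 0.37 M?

208.2 s

Step 1: For second-order: t = (1/[NO₂] - 1/[NO₂]₀)/k
Step 2: t = (1/0.37 - 1/0.58)/0.0047
Step 3: t = (2.703 - 1.724)/0.0047
Step 4: t = 0.9786/0.0047 = 208.2 s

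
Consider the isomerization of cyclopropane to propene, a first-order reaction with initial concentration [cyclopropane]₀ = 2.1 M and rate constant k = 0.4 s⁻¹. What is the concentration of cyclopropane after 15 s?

0.005205 M

Step 1: For a first-order reaction: [cyclopropane] = [cyclopropane]₀ × e^(-kt)
Step 2: [cyclopropane] = 2.1 × e^(-0.4 × 15)
Step 3: [cyclopropane] = 2.1 × e^(-6)
Step 4: [cyclopropane] = 2.1 × 0.00247875 = 0.005205 M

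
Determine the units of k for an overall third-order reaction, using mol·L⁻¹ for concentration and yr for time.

(mol·L⁻¹)⁻²·yr⁻¹

Step 1: For overall order n, rate = k × (concentration)^n.
Step 2: Rate has units mol·L⁻¹·yr⁻¹; concentration term has units (mol·L⁻¹)^3.
Step 3: k = rate / (concentration)^n, so units of k = (mol·L⁻¹)^(1-3)·yr⁻¹ = (mol·L⁻¹)⁻²·yr⁻¹.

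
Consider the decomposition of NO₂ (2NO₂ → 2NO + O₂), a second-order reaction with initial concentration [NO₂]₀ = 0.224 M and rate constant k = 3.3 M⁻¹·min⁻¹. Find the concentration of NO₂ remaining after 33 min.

0.008821 M

Step 1: For a second-order reaction: 1/[NO₂] = 1/[NO₂]₀ + kt
Step 2: 1/[NO₂] = 1/0.224 + 3.3 × 33
Step 3: 1/[NO₂] = 4.464 + 108.9 = 113.4
Step 4: [NO₂] = 1/113.4 = 0.008821 M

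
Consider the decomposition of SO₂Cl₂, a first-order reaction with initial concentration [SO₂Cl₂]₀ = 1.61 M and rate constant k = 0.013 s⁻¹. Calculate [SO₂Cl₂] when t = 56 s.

0.7774 M

Step 1: For a first-order reaction: [SO₂Cl₂] = [SO₂Cl₂]₀ × e^(-kt)
Step 2: [SO₂Cl₂] = 1.61 × e^(-0.013 × 56)
Step 3: [SO₂Cl₂] = 1.61 × e^(-0.728)
Step 4: [SO₂Cl₂] = 1.61 × 0.482874 = 0.7774 M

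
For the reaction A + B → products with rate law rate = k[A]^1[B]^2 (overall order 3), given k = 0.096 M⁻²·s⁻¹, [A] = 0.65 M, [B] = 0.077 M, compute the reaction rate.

0.00037 M/s

Step 1: The rate law is rate = k[A]^1[B]^2, overall order = 1+2 = 3
Step 2: Substitute values: rate = 0.096 × (0.65)^1 × (0.077)^2
Step 3: rate = 0.096 × 0.65 × 0.005929 = 0.00036997 M/s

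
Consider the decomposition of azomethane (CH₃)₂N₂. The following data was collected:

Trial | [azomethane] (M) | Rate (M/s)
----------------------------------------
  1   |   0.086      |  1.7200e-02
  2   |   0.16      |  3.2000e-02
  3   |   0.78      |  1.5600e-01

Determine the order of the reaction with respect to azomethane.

first order (1)

Step 1: Compare trials to find order n where rate₂/rate₁ = ([azomethane]₂/[azomethane]₁)^n
Step 2: rate₂/rate₁ = 3.2000e-02/1.7200e-02 = 1.86
Step 3: [azomethane]₂/[azomethane]₁ = 0.16/0.086 = 1.86
Step 4: n = ln(1.86)/ln(1.86) = 1.00 ≈ 1
Step 5: The reaction is first order in azomethane.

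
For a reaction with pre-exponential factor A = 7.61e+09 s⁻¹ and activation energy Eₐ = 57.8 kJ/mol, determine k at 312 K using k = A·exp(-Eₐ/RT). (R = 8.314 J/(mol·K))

1.60e+00 s⁻¹

Step 1: Use the Arrhenius equation: k = A × exp(-Eₐ/RT)
Step 2: Convert Eₐ to J/mol: 57.8 kJ/mol = 57800 J/mol
Step 3: Calculate the exponent: -Eₐ/(RT) = -57800/(8.314 × 312) = -22.28246
Step 4: k = 7.61e+09 × exp(-22.28246)
Step 5: k = 7.61e+09 × 2.10305e-10 = 1.6004e+00 s⁻¹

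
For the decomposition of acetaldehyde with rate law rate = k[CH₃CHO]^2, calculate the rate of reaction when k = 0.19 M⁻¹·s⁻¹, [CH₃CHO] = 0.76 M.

0.1097 M/s

Step 1: Identify the rate law: rate = k[CH₃CHO]^2
Step 2: Substitute values: rate = 0.19 × (0.76)^2
Step 3: Calculate: rate = 0.19 × 0.5776 = 0.109744 M/s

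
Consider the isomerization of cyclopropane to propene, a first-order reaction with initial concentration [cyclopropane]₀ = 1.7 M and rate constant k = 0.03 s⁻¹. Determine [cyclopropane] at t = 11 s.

1.222 M

Step 1: For a first-order reaction: [cyclopropane] = [cyclopropane]₀ × e^(-kt)
Step 2: [cyclopropane] = 1.7 × e^(-0.03 × 11)
Step 3: [cyclopropane] = 1.7 × e^(-0.33)
Step 4: [cyclopropane] = 1.7 × 0.718924 = 1.222 M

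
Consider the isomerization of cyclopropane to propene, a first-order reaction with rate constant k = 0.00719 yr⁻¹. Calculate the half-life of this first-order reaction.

96.4 yr

Step 1: For a first-order reaction, t₁/₂ = ln(2)/k
Step 2: t₁/₂ = ln(2)/0.00719
Step 3: t₁/₂ = 0.6931/0.00719 = 96.4 yr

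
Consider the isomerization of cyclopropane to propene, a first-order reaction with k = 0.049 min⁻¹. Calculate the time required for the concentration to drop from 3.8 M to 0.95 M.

28.29 min

Step 1: For first-order: t = ln([cyclopropane]₀/[cyclopropane])/k
Step 2: t = ln(3.8/0.95)/0.049
Step 3: t = ln(4)/0.049
Step 4: t = 1.386/0.049 = 28.29 min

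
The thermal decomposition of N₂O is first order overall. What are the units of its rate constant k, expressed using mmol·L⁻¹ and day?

day⁻¹

Step 1: For overall order n, rate = k × (concentration)^n.
Step 2: Rate has units mmol·L⁻¹·day⁻¹; concentration term has units (mmol·L⁻¹)^1.
Step 3: k = rate / (concentration)^n, so units of k = (mmol·L⁻¹)^(1-1)·day⁻¹ = day⁻¹.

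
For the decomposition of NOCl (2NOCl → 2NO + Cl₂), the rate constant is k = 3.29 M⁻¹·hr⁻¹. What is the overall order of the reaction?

second order (2)

Step 1: The units of k for an nth-order reaction are (concentration)^(1-n)·(time)⁻¹.
Step 2: Here k has units M⁻¹·hr⁻¹, so the concentration exponent is -1.
Step 3: 1 - n = -1 ⇒ n = 2. The reaction is second order.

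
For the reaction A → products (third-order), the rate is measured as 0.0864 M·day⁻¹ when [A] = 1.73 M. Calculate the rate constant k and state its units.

0.01669 M⁻²·day⁻¹

Step 1: rate = k[A]^3, so k = rate / [A]^3.
Step 2: k = 0.0864 / (1.73)^3 = 0.0864 / 5.178.
Step 3: k = 0.01669 M⁻²·day⁻¹.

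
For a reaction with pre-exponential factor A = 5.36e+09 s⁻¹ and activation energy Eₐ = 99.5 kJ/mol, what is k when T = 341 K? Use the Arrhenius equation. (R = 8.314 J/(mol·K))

3.07e-06 s⁻¹

Step 1: Use the Arrhenius equation: k = A × exp(-Eₐ/RT)
Step 2: Convert Eₐ to J/mol: 99.5 kJ/mol = 99500 J/mol
Step 3: Calculate the exponent: -Eₐ/(RT) = -99500/(8.314 × 341) = -35.09609
Step 4: k = 5.36e+09 × exp(-35.09609)
Step 5: k = 5.36e+09 × 5.72746e-16 = 3.0699e-06 s⁻¹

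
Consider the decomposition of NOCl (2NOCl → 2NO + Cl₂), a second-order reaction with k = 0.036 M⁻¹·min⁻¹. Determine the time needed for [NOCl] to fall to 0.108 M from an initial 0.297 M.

163.7 min

Step 1: For second-order: t = (1/[NOCl] - 1/[NOCl]₀)/k
Step 2: t = (1/0.108 - 1/0.297)/0.036
Step 3: t = (9.259 - 3.367)/0.036
Step 4: t = 5.892/0.036 = 163.7 min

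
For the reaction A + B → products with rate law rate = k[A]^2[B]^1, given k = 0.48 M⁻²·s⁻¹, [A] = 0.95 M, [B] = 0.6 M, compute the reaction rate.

0.2599 M/s

Step 1: The rate law is rate = k[A]^2[B]^1
Step 2: Substitute: rate = 0.48 × (0.95)^2 × (0.6)^1
Step 3: rate = 0.48 × 0.9025 × 0.6 = 0.25992 M/s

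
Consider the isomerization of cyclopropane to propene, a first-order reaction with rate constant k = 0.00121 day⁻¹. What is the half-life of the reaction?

572.8 day

Step 1: For a first-order reaction, t₁/₂ = ln(2)/k
Step 2: t₁/₂ = ln(2)/0.00121
Step 3: t₁/₂ = 0.6931/0.00121 = 572.8 day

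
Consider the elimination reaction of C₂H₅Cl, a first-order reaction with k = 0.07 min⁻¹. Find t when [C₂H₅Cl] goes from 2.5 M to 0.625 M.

19.8 min

Step 1: For first-order: t = ln([C₂H₅Cl]₀/[C₂H₅Cl])/k
Step 2: t = ln(2.5/0.625)/0.07
Step 3: t = ln(4)/0.07
Step 4: t = 1.386/0.07 = 19.8 min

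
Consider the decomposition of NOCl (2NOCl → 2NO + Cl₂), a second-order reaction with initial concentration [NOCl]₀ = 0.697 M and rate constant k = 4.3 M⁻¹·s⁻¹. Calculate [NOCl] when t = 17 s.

0.01342 M

Step 1: For a second-order reaction: 1/[NOCl] = 1/[NOCl]₀ + kt
Step 2: 1/[NOCl] = 1/0.697 + 4.3 × 17
Step 3: 1/[NOCl] = 1.435 + 73.1 = 74.53
Step 4: [NOCl] = 1/74.53 = 0.01342 M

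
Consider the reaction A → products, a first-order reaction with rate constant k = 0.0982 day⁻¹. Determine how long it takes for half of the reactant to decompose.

7.059 day

Step 1: For a first-order reaction, t₁/₂ = ln(2)/k
Step 2: t₁/₂ = ln(2)/0.0982
Step 3: t₁/₂ = 0.6931/0.0982 = 7.059 day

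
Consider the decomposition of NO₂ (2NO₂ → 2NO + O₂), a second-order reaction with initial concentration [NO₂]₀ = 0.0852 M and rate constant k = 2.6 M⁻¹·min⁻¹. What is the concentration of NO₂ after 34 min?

0.009986 M

Step 1: For a second-order reaction: 1/[NO₂] = 1/[NO₂]₀ + kt
Step 2: 1/[NO₂] = 1/0.0852 + 2.6 × 34
Step 3: 1/[NO₂] = 11.74 + 88.4 = 100.1
Step 4: [NO₂] = 1/100.1 = 0.009986 M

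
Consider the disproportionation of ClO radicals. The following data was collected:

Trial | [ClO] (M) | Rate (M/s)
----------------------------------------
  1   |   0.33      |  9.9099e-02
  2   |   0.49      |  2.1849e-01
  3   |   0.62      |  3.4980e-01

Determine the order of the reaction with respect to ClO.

second order (2)

Step 1: Compare trials to find order n where rate₂/rate₁ = ([ClO]₂/[ClO]₁)^n
Step 2: rate₂/rate₁ = 2.1849e-01/9.9099e-02 = 2.205
Step 3: [ClO]₂/[ClO]₁ = 0.49/0.33 = 1.485
Step 4: n = ln(2.205)/ln(1.485) = 2.00 ≈ 2
Step 5: The reaction is second order in ClO.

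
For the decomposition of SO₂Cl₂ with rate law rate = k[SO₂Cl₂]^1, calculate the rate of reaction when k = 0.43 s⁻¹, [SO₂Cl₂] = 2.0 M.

0.86 M/s

Step 1: Identify the rate law: rate = k[SO₂Cl₂]^1
Step 2: Substitute values: rate = 0.43 × (2.0)^1
Step 3: Calculate: rate = 0.43 × 2 = 0.86 M/s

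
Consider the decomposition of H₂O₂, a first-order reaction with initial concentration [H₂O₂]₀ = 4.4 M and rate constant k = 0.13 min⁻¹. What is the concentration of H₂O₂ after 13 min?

0.8119 M

Step 1: For a first-order reaction: [H₂O₂] = [H₂O₂]₀ × e^(-kt)
Step 2: [H₂O₂] = 4.4 × e^(-0.13 × 13)
Step 3: [H₂O₂] = 4.4 × e^(-1.69)
Step 4: [H₂O₂] = 4.4 × 0.18452 = 0.8119 M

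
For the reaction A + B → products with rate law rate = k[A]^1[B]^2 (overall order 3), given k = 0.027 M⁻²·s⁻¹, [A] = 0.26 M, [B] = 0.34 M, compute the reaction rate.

0.0008115 M/s

Step 1: The rate law is rate = k[A]^1[B]^2, overall order = 1+2 = 3
Step 2: Substitute values: rate = 0.027 × (0.26)^1 × (0.34)^2
Step 3: rate = 0.027 × 0.26 × 0.1156 = 0.000811512 M/s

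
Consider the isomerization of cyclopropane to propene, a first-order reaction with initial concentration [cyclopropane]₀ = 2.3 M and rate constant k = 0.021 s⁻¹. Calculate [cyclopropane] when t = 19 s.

1.543 M

Step 1: For a first-order reaction: [cyclopropane] = [cyclopropane]₀ × e^(-kt)
Step 2: [cyclopropane] = 2.3 × e^(-0.021 × 19)
Step 3: [cyclopropane] = 2.3 × e^(-0.399)
Step 4: [cyclopropane] = 2.3 × 0.670991 = 1.543 M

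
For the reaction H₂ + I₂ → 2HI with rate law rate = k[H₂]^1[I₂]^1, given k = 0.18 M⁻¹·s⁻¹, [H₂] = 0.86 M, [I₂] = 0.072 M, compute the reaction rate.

0.01115 M/s

Step 1: The rate law is rate = k[H₂]^1[I₂]^1
Step 2: Substitute: rate = 0.18 × (0.86)^1 × (0.072)^1
Step 3: rate = 0.18 × 0.86 × 0.072 = 0.0111456 M/s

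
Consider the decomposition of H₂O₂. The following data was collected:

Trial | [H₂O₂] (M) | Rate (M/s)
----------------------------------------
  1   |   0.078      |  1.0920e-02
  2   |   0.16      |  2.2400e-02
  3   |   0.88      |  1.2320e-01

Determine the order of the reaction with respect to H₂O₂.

first order (1)

Step 1: Compare trials to find order n where rate₂/rate₁ = ([H₂O₂]₂/[H₂O₂]₁)^n
Step 2: rate₂/rate₁ = 2.2400e-02/1.0920e-02 = 2.051
Step 3: [H₂O₂]₂/[H₂O₂]₁ = 0.16/0.078 = 2.051
Step 4: n = ln(2.051)/ln(2.051) = 1.00 ≈ 1
Step 5: The reaction is first order in H₂O₂.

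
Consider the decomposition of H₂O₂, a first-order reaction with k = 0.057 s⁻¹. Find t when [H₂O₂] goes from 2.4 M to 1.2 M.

12.16 s

Step 1: For first-order: t = ln([H₂O₂]₀/[H₂O₂])/k
Step 2: t = ln(2.4/1.2)/0.057
Step 3: t = ln(2)/0.057
Step 4: t = 0.6931/0.057 = 12.16 s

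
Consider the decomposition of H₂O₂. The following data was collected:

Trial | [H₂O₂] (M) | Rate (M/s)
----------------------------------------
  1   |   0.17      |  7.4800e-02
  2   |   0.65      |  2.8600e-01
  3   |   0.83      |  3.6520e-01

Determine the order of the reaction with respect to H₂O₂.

first order (1)

Step 1: Compare trials to find order n where rate₂/rate₁ = ([H₂O₂]₂/[H₂O₂]₁)^n
Step 2: rate₂/rate₁ = 2.8600e-01/7.4800e-02 = 3.824
Step 3: [H₂O₂]₂/[H₂O₂]₁ = 0.65/0.17 = 3.824
Step 4: n = ln(3.824)/ln(3.824) = 1.00 ≈ 1
Step 5: The reaction is first order in H₂O₂.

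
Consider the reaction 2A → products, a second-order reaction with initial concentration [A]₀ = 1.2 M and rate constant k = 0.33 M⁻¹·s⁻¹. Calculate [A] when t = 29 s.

0.09612 M

Step 1: For a second-order reaction: 1/[A] = 1/[A]₀ + kt
Step 2: 1/[A] = 1/1.2 + 0.33 × 29
Step 3: 1/[A] = 0.8333 + 9.57 = 10.4
Step 4: [A] = 1/10.4 = 0.09612 M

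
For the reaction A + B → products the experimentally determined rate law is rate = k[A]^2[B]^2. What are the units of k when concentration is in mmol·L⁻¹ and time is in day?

(mmol·L⁻¹)⁻³·day⁻¹

Step 1: Overall order = 2 + 2 = 4.
Step 2: rate has units mmol·L⁻¹·day⁻¹; [A]^2[B]^2 has units (mmol·L⁻¹)^4.
Step 3: k = rate/([A]^2[B]^2), so units of k = (mmol·L⁻¹)^(1-4)·day⁻¹ = (mmol·L⁻¹)⁻³·day⁻¹.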